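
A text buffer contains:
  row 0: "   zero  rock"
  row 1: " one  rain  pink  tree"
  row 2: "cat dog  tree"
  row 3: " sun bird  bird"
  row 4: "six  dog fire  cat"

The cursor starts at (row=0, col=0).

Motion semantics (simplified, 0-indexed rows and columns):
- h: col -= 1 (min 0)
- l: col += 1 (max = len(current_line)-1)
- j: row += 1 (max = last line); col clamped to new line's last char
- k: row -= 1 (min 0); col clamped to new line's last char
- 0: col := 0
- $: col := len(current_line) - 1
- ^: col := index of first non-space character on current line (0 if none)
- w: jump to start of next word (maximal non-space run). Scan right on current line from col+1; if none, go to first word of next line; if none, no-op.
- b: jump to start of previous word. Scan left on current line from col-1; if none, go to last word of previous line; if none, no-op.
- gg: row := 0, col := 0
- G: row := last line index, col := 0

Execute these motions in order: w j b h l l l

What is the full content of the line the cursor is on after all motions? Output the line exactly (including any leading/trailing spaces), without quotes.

Answer:  one  rain  pink  tree

Derivation:
After 1 (w): row=0 col=3 char='z'
After 2 (j): row=1 col=3 char='e'
After 3 (b): row=1 col=1 char='o'
After 4 (h): row=1 col=0 char='_'
After 5 (l): row=1 col=1 char='o'
After 6 (l): row=1 col=2 char='n'
After 7 (l): row=1 col=3 char='e'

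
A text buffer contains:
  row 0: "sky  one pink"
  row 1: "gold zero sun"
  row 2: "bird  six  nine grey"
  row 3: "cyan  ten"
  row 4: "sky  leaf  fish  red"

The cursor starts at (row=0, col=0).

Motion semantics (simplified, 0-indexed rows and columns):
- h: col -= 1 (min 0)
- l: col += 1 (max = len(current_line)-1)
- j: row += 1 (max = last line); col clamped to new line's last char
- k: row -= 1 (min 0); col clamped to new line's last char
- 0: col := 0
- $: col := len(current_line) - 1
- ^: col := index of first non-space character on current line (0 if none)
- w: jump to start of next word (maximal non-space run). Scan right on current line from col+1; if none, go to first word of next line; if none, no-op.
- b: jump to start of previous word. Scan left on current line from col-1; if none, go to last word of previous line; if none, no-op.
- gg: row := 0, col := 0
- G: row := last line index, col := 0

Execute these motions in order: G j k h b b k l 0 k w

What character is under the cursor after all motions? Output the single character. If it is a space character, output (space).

Answer: o

Derivation:
After 1 (G): row=4 col=0 char='s'
After 2 (j): row=4 col=0 char='s'
After 3 (k): row=3 col=0 char='c'
After 4 (h): row=3 col=0 char='c'
After 5 (b): row=2 col=16 char='g'
After 6 (b): row=2 col=11 char='n'
After 7 (k): row=1 col=11 char='u'
After 8 (l): row=1 col=12 char='n'
After 9 (0): row=1 col=0 char='g'
After 10 (k): row=0 col=0 char='s'
After 11 (w): row=0 col=5 char='o'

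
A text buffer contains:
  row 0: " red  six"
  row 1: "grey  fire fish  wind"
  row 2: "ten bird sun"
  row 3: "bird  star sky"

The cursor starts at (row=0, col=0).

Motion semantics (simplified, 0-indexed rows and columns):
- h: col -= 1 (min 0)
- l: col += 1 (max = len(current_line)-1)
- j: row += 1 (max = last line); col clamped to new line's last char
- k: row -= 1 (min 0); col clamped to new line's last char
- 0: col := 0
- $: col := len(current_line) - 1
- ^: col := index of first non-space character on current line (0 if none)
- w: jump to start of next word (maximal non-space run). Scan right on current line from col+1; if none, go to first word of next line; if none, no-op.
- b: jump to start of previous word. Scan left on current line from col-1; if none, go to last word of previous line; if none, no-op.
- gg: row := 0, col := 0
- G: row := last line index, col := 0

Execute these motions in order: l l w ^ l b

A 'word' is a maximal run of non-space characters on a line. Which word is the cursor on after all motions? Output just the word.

After 1 (l): row=0 col=1 char='r'
After 2 (l): row=0 col=2 char='e'
After 3 (w): row=0 col=6 char='s'
After 4 (^): row=0 col=1 char='r'
After 5 (l): row=0 col=2 char='e'
After 6 (b): row=0 col=1 char='r'

Answer: red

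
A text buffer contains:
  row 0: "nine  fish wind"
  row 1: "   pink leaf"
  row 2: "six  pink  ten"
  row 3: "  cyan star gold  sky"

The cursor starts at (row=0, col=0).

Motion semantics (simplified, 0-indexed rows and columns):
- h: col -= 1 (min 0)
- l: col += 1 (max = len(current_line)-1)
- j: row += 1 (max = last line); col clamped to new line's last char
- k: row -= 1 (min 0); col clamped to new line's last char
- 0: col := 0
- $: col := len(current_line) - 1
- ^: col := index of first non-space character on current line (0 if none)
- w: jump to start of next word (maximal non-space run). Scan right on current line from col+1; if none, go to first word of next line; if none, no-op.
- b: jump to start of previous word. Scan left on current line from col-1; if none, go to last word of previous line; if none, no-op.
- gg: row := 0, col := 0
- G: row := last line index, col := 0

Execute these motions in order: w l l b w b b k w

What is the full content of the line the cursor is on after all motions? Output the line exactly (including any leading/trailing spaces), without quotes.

After 1 (w): row=0 col=6 char='f'
After 2 (l): row=0 col=7 char='i'
After 3 (l): row=0 col=8 char='s'
After 4 (b): row=0 col=6 char='f'
After 5 (w): row=0 col=11 char='w'
After 6 (b): row=0 col=6 char='f'
After 7 (b): row=0 col=0 char='n'
After 8 (k): row=0 col=0 char='n'
After 9 (w): row=0 col=6 char='f'

Answer: nine  fish wind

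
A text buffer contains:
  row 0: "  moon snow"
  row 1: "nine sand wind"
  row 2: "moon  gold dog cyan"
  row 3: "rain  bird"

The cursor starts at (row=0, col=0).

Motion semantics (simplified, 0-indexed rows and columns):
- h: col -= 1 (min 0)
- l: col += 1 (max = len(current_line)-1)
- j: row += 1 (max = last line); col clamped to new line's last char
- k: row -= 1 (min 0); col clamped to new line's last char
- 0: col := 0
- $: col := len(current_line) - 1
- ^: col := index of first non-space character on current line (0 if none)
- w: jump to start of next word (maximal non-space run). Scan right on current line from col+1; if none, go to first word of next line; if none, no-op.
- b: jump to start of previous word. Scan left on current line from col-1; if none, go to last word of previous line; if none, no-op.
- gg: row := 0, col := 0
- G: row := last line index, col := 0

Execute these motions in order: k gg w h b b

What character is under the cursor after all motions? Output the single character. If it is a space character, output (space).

Answer: (space)

Derivation:
After 1 (k): row=0 col=0 char='_'
After 2 (gg): row=0 col=0 char='_'
After 3 (w): row=0 col=2 char='m'
After 4 (h): row=0 col=1 char='_'
After 5 (b): row=0 col=1 char='_'
After 6 (b): row=0 col=1 char='_'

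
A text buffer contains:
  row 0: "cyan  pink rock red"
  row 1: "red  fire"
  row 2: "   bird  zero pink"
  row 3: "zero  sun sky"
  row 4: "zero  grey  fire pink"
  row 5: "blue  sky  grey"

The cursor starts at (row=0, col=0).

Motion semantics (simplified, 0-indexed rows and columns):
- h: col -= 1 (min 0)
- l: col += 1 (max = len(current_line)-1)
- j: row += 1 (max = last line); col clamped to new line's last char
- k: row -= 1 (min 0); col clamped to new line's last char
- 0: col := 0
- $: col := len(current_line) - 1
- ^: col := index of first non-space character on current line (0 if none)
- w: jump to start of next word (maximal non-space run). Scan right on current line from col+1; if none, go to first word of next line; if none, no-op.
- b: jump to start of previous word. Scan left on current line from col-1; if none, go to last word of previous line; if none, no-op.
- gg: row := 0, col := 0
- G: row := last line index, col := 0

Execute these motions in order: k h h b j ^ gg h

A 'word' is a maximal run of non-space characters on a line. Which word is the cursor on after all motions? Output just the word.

After 1 (k): row=0 col=0 char='c'
After 2 (h): row=0 col=0 char='c'
After 3 (h): row=0 col=0 char='c'
After 4 (b): row=0 col=0 char='c'
After 5 (j): row=1 col=0 char='r'
After 6 (^): row=1 col=0 char='r'
After 7 (gg): row=0 col=0 char='c'
After 8 (h): row=0 col=0 char='c'

Answer: cyan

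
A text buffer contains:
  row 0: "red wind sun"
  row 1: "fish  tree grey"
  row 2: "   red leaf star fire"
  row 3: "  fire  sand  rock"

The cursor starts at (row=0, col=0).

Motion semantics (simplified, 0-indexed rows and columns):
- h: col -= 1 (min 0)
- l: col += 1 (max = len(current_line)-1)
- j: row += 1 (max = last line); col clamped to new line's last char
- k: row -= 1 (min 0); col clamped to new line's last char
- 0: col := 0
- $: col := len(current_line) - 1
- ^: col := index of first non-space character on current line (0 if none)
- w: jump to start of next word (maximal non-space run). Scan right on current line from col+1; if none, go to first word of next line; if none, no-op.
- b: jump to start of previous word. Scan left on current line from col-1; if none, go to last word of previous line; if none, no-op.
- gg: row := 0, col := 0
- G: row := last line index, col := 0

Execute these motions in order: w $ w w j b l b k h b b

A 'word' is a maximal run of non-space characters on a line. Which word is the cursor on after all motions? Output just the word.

After 1 (w): row=0 col=4 char='w'
After 2 ($): row=0 col=11 char='n'
After 3 (w): row=1 col=0 char='f'
After 4 (w): row=1 col=6 char='t'
After 5 (j): row=2 col=6 char='_'
After 6 (b): row=2 col=3 char='r'
After 7 (l): row=2 col=4 char='e'
After 8 (b): row=2 col=3 char='r'
After 9 (k): row=1 col=3 char='h'
After 10 (h): row=1 col=2 char='s'
After 11 (b): row=1 col=0 char='f'
After 12 (b): row=0 col=9 char='s'

Answer: sun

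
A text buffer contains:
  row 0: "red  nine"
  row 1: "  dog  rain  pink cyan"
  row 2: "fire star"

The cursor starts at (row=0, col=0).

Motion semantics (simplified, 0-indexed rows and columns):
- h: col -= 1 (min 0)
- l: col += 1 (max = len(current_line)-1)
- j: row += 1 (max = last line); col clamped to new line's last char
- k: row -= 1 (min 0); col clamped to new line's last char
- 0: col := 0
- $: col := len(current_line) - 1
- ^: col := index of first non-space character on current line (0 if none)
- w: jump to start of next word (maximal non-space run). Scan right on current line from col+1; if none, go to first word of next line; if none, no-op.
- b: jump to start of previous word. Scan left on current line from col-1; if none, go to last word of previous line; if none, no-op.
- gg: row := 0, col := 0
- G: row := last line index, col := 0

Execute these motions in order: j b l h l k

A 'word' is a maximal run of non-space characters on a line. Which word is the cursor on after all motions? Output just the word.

After 1 (j): row=1 col=0 char='_'
After 2 (b): row=0 col=5 char='n'
After 3 (l): row=0 col=6 char='i'
After 4 (h): row=0 col=5 char='n'
After 5 (l): row=0 col=6 char='i'
After 6 (k): row=0 col=6 char='i'

Answer: nine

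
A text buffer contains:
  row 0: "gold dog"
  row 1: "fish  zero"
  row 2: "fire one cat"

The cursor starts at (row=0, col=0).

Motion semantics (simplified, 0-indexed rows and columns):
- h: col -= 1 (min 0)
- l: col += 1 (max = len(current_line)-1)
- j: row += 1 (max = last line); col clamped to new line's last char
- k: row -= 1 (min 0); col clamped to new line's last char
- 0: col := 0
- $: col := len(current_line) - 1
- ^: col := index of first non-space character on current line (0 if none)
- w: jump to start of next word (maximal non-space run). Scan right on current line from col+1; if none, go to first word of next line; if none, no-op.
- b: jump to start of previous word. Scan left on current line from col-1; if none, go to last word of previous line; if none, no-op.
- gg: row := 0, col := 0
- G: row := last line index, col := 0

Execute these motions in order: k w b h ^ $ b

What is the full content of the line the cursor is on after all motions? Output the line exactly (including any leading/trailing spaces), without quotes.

Answer: gold dog

Derivation:
After 1 (k): row=0 col=0 char='g'
After 2 (w): row=0 col=5 char='d'
After 3 (b): row=0 col=0 char='g'
After 4 (h): row=0 col=0 char='g'
After 5 (^): row=0 col=0 char='g'
After 6 ($): row=0 col=7 char='g'
After 7 (b): row=0 col=5 char='d'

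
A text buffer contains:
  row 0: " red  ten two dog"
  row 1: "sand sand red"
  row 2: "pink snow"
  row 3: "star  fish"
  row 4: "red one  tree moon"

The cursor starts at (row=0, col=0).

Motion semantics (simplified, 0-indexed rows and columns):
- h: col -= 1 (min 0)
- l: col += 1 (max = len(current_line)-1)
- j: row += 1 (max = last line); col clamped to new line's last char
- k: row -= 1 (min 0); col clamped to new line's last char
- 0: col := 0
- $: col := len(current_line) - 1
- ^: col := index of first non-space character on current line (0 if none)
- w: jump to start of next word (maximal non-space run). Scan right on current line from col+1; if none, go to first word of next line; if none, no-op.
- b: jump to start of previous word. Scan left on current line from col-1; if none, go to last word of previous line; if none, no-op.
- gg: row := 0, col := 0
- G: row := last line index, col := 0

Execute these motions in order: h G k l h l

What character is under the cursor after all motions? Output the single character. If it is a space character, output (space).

Answer: t

Derivation:
After 1 (h): row=0 col=0 char='_'
After 2 (G): row=4 col=0 char='r'
After 3 (k): row=3 col=0 char='s'
After 4 (l): row=3 col=1 char='t'
After 5 (h): row=3 col=0 char='s'
After 6 (l): row=3 col=1 char='t'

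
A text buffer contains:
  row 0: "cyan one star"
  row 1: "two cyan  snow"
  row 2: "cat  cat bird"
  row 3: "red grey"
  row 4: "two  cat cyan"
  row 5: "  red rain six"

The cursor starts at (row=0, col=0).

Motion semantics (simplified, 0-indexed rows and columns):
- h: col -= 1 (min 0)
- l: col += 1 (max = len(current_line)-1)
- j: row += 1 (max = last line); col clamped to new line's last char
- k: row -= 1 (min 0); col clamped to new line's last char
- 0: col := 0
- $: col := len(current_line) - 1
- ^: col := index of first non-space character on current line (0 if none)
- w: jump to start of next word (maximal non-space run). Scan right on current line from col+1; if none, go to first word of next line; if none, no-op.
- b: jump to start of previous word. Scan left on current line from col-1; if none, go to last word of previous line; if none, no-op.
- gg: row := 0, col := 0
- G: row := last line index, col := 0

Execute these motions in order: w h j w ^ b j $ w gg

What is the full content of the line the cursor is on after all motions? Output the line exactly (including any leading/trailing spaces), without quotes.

Answer: cyan one star

Derivation:
After 1 (w): row=0 col=5 char='o'
After 2 (h): row=0 col=4 char='_'
After 3 (j): row=1 col=4 char='c'
After 4 (w): row=1 col=10 char='s'
After 5 (^): row=1 col=0 char='t'
After 6 (b): row=0 col=9 char='s'
After 7 (j): row=1 col=9 char='_'
After 8 ($): row=1 col=13 char='w'
After 9 (w): row=2 col=0 char='c'
After 10 (gg): row=0 col=0 char='c'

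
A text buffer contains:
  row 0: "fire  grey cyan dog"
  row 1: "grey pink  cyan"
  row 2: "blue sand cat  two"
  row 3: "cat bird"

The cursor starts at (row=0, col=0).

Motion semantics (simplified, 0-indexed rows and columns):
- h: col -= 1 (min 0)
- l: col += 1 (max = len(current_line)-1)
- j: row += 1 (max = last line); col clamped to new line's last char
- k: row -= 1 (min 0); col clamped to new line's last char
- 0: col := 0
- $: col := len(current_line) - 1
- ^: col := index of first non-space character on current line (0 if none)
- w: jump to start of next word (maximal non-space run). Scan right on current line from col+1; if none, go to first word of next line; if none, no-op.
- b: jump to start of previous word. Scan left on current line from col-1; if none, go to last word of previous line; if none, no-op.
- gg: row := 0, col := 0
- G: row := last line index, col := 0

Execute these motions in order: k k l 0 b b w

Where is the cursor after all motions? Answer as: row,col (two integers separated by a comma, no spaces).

After 1 (k): row=0 col=0 char='f'
After 2 (k): row=0 col=0 char='f'
After 3 (l): row=0 col=1 char='i'
After 4 (0): row=0 col=0 char='f'
After 5 (b): row=0 col=0 char='f'
After 6 (b): row=0 col=0 char='f'
After 7 (w): row=0 col=6 char='g'

Answer: 0,6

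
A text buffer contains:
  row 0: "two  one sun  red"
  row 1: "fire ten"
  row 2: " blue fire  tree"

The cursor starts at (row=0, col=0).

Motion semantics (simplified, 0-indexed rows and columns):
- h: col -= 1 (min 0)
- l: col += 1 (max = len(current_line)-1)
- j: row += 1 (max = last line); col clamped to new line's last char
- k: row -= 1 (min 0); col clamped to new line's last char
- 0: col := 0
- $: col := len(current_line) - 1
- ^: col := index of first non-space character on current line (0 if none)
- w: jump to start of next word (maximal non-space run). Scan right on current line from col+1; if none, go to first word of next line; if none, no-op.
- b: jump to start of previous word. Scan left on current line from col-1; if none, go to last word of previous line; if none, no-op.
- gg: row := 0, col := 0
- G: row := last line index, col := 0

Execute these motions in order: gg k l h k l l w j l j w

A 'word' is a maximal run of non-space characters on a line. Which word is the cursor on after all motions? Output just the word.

After 1 (gg): row=0 col=0 char='t'
After 2 (k): row=0 col=0 char='t'
After 3 (l): row=0 col=1 char='w'
After 4 (h): row=0 col=0 char='t'
After 5 (k): row=0 col=0 char='t'
After 6 (l): row=0 col=1 char='w'
After 7 (l): row=0 col=2 char='o'
After 8 (w): row=0 col=5 char='o'
After 9 (j): row=1 col=5 char='t'
After 10 (l): row=1 col=6 char='e'
After 11 (j): row=2 col=6 char='f'
After 12 (w): row=2 col=12 char='t'

Answer: tree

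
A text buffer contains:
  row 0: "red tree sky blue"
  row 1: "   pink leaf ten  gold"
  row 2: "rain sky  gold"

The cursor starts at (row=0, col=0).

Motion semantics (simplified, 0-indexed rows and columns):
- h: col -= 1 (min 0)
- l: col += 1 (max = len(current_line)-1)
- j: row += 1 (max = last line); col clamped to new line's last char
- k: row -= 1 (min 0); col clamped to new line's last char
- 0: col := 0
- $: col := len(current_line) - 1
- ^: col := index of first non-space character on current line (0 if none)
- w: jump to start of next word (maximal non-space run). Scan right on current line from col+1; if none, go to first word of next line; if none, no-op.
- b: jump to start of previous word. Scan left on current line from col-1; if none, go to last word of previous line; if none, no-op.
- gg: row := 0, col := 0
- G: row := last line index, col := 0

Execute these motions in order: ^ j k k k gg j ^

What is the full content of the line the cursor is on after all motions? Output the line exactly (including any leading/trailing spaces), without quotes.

Answer:    pink leaf ten  gold

Derivation:
After 1 (^): row=0 col=0 char='r'
After 2 (j): row=1 col=0 char='_'
After 3 (k): row=0 col=0 char='r'
After 4 (k): row=0 col=0 char='r'
After 5 (k): row=0 col=0 char='r'
After 6 (gg): row=0 col=0 char='r'
After 7 (j): row=1 col=0 char='_'
After 8 (^): row=1 col=3 char='p'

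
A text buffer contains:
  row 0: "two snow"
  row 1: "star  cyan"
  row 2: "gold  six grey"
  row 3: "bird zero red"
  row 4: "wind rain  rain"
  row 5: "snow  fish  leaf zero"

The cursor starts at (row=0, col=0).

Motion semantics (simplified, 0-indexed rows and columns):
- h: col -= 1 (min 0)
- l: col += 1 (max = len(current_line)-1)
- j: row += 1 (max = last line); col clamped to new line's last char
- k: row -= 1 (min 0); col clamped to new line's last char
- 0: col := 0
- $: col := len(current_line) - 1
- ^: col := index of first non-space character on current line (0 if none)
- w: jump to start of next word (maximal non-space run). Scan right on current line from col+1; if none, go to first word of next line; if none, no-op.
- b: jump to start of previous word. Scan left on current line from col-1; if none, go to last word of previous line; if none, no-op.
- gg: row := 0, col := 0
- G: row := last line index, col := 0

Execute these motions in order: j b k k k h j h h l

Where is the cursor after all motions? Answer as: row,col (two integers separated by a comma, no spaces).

Answer: 1,2

Derivation:
After 1 (j): row=1 col=0 char='s'
After 2 (b): row=0 col=4 char='s'
After 3 (k): row=0 col=4 char='s'
After 4 (k): row=0 col=4 char='s'
After 5 (k): row=0 col=4 char='s'
After 6 (h): row=0 col=3 char='_'
After 7 (j): row=1 col=3 char='r'
After 8 (h): row=1 col=2 char='a'
After 9 (h): row=1 col=1 char='t'
After 10 (l): row=1 col=2 char='a'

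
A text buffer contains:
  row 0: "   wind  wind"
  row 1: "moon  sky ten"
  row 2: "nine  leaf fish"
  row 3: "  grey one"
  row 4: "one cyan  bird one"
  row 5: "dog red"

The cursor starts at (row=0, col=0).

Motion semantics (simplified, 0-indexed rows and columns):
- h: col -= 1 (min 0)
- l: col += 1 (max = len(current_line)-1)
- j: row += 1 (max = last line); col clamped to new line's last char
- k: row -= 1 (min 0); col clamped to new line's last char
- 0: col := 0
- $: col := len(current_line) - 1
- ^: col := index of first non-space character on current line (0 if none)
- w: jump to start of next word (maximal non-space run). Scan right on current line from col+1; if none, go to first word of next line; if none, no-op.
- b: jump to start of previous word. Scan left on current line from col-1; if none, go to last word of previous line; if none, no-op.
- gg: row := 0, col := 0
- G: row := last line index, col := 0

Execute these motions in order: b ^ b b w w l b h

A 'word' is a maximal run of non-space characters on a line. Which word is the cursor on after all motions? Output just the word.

Answer: moon

Derivation:
After 1 (b): row=0 col=0 char='_'
After 2 (^): row=0 col=3 char='w'
After 3 (b): row=0 col=3 char='w'
After 4 (b): row=0 col=3 char='w'
After 5 (w): row=0 col=9 char='w'
After 6 (w): row=1 col=0 char='m'
After 7 (l): row=1 col=1 char='o'
After 8 (b): row=1 col=0 char='m'
After 9 (h): row=1 col=0 char='m'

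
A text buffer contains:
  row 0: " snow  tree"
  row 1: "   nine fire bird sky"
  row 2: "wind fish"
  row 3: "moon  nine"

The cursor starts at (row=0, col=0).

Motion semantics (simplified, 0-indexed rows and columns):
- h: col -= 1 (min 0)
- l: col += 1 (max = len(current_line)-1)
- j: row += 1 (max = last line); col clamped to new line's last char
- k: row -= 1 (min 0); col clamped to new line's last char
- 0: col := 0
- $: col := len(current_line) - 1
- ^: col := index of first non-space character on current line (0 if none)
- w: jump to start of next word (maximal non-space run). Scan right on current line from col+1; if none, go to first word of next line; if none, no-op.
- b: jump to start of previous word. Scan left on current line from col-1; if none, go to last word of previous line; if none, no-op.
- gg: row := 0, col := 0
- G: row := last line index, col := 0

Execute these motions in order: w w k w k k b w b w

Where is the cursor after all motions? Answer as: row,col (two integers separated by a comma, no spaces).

Answer: 0,7

Derivation:
After 1 (w): row=0 col=1 char='s'
After 2 (w): row=0 col=7 char='t'
After 3 (k): row=0 col=7 char='t'
After 4 (w): row=1 col=3 char='n'
After 5 (k): row=0 col=3 char='o'
After 6 (k): row=0 col=3 char='o'
After 7 (b): row=0 col=1 char='s'
After 8 (w): row=0 col=7 char='t'
After 9 (b): row=0 col=1 char='s'
After 10 (w): row=0 col=7 char='t'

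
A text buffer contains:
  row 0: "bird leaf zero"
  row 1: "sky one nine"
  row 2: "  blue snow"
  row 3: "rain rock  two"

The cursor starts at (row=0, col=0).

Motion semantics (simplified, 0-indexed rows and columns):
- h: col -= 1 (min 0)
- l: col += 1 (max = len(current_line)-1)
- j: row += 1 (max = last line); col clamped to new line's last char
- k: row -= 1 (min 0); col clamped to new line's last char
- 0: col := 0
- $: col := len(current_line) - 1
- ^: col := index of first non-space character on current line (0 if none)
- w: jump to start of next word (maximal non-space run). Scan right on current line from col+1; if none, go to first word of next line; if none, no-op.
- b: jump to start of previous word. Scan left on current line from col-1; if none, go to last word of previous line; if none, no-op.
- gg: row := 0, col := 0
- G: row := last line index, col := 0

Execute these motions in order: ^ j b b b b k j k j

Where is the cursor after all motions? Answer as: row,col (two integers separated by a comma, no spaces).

After 1 (^): row=0 col=0 char='b'
After 2 (j): row=1 col=0 char='s'
After 3 (b): row=0 col=10 char='z'
After 4 (b): row=0 col=5 char='l'
After 5 (b): row=0 col=0 char='b'
After 6 (b): row=0 col=0 char='b'
After 7 (k): row=0 col=0 char='b'
After 8 (j): row=1 col=0 char='s'
After 9 (k): row=0 col=0 char='b'
After 10 (j): row=1 col=0 char='s'

Answer: 1,0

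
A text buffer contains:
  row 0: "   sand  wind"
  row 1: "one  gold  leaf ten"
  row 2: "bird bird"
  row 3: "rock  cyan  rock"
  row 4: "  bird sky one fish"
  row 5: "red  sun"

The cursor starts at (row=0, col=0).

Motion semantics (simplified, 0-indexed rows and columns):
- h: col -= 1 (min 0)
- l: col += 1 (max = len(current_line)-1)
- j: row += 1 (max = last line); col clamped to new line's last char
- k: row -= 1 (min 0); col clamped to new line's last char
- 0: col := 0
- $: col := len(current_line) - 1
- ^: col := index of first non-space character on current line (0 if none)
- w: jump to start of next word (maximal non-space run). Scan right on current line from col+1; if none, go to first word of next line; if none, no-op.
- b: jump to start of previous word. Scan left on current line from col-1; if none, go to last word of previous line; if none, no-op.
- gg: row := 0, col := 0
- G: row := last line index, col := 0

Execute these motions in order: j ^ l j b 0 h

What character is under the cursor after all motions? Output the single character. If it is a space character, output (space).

Answer: b

Derivation:
After 1 (j): row=1 col=0 char='o'
After 2 (^): row=1 col=0 char='o'
After 3 (l): row=1 col=1 char='n'
After 4 (j): row=2 col=1 char='i'
After 5 (b): row=2 col=0 char='b'
After 6 (0): row=2 col=0 char='b'
After 7 (h): row=2 col=0 char='b'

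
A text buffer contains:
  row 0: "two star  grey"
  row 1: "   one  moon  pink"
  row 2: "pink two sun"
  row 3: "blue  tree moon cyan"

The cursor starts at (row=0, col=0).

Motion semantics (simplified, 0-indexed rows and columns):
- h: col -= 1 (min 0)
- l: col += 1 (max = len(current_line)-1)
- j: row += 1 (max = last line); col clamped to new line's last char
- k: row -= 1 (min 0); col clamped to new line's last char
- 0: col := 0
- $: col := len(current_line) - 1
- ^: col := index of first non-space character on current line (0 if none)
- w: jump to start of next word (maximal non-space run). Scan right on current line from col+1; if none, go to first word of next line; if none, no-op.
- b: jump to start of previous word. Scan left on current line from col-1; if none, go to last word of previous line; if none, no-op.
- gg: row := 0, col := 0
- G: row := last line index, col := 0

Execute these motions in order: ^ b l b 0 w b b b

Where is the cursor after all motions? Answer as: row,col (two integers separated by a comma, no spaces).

Answer: 0,0

Derivation:
After 1 (^): row=0 col=0 char='t'
After 2 (b): row=0 col=0 char='t'
After 3 (l): row=0 col=1 char='w'
After 4 (b): row=0 col=0 char='t'
After 5 (0): row=0 col=0 char='t'
After 6 (w): row=0 col=4 char='s'
After 7 (b): row=0 col=0 char='t'
After 8 (b): row=0 col=0 char='t'
After 9 (b): row=0 col=0 char='t'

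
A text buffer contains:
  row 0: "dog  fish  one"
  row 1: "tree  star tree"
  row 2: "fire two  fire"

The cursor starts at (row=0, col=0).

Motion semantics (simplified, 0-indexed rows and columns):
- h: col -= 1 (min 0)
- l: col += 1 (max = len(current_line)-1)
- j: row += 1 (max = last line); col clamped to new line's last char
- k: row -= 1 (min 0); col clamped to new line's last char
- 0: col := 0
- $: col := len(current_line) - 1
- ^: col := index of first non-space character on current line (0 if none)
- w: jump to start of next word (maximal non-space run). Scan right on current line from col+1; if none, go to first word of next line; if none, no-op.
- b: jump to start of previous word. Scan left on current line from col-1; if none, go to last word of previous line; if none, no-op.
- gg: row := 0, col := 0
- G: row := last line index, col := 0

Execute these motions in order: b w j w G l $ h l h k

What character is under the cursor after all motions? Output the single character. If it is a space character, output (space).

After 1 (b): row=0 col=0 char='d'
After 2 (w): row=0 col=5 char='f'
After 3 (j): row=1 col=5 char='_'
After 4 (w): row=1 col=6 char='s'
After 5 (G): row=2 col=0 char='f'
After 6 (l): row=2 col=1 char='i'
After 7 ($): row=2 col=13 char='e'
After 8 (h): row=2 col=12 char='r'
After 9 (l): row=2 col=13 char='e'
After 10 (h): row=2 col=12 char='r'
After 11 (k): row=1 col=12 char='r'

Answer: r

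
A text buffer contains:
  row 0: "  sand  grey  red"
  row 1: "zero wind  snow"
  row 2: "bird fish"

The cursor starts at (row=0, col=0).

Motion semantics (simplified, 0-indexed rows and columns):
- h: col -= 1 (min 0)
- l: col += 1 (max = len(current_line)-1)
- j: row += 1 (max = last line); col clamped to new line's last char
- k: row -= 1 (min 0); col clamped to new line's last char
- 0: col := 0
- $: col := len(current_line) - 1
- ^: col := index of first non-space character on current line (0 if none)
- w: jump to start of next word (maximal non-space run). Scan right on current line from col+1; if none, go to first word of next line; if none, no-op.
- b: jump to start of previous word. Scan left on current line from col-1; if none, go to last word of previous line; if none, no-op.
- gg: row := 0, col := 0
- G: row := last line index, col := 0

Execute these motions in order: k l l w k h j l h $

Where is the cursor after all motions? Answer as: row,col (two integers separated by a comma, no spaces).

Answer: 1,14

Derivation:
After 1 (k): row=0 col=0 char='_'
After 2 (l): row=0 col=1 char='_'
After 3 (l): row=0 col=2 char='s'
After 4 (w): row=0 col=8 char='g'
After 5 (k): row=0 col=8 char='g'
After 6 (h): row=0 col=7 char='_'
After 7 (j): row=1 col=7 char='n'
After 8 (l): row=1 col=8 char='d'
After 9 (h): row=1 col=7 char='n'
After 10 ($): row=1 col=14 char='w'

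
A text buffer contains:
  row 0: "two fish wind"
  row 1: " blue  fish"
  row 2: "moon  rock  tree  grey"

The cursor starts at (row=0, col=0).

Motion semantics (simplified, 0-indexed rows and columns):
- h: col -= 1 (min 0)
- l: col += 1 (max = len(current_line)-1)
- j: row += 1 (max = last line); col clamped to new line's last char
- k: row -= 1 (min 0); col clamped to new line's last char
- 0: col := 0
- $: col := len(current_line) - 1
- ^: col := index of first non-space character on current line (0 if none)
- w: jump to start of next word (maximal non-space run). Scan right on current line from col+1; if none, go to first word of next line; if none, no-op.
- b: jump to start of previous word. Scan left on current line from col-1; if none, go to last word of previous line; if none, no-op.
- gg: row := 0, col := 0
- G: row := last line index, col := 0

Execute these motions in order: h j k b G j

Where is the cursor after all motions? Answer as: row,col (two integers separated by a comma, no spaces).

Answer: 2,0

Derivation:
After 1 (h): row=0 col=0 char='t'
After 2 (j): row=1 col=0 char='_'
After 3 (k): row=0 col=0 char='t'
After 4 (b): row=0 col=0 char='t'
After 5 (G): row=2 col=0 char='m'
After 6 (j): row=2 col=0 char='m'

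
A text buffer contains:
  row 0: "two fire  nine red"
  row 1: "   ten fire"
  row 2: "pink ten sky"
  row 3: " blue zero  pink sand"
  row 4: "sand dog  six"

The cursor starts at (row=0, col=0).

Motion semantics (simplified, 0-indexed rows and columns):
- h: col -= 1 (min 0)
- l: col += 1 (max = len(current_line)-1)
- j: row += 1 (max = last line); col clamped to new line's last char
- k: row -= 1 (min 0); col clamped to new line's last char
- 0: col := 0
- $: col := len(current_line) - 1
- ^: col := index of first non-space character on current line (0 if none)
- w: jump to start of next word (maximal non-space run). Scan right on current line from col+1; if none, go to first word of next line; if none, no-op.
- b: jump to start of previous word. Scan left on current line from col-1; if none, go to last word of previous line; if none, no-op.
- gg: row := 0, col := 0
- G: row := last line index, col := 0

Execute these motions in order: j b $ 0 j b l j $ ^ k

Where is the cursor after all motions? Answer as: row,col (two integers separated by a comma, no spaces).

After 1 (j): row=1 col=0 char='_'
After 2 (b): row=0 col=15 char='r'
After 3 ($): row=0 col=17 char='d'
After 4 (0): row=0 col=0 char='t'
After 5 (j): row=1 col=0 char='_'
After 6 (b): row=0 col=15 char='r'
After 7 (l): row=0 col=16 char='e'
After 8 (j): row=1 col=10 char='e'
After 9 ($): row=1 col=10 char='e'
After 10 (^): row=1 col=3 char='t'
After 11 (k): row=0 col=3 char='_'

Answer: 0,3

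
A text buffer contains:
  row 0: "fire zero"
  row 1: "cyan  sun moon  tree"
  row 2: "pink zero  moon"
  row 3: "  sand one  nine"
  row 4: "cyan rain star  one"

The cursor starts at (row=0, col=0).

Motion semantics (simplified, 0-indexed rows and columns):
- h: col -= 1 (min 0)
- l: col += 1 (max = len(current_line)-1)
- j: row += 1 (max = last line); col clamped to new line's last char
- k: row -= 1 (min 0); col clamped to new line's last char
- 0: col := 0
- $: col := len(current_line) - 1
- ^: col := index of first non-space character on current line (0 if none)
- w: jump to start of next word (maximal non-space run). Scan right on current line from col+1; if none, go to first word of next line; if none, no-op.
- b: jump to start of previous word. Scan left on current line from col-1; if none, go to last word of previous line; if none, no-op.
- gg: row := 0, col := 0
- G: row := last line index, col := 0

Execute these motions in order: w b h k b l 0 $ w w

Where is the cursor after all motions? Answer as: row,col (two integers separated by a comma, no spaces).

Answer: 1,6

Derivation:
After 1 (w): row=0 col=5 char='z'
After 2 (b): row=0 col=0 char='f'
After 3 (h): row=0 col=0 char='f'
After 4 (k): row=0 col=0 char='f'
After 5 (b): row=0 col=0 char='f'
After 6 (l): row=0 col=1 char='i'
After 7 (0): row=0 col=0 char='f'
After 8 ($): row=0 col=8 char='o'
After 9 (w): row=1 col=0 char='c'
After 10 (w): row=1 col=6 char='s'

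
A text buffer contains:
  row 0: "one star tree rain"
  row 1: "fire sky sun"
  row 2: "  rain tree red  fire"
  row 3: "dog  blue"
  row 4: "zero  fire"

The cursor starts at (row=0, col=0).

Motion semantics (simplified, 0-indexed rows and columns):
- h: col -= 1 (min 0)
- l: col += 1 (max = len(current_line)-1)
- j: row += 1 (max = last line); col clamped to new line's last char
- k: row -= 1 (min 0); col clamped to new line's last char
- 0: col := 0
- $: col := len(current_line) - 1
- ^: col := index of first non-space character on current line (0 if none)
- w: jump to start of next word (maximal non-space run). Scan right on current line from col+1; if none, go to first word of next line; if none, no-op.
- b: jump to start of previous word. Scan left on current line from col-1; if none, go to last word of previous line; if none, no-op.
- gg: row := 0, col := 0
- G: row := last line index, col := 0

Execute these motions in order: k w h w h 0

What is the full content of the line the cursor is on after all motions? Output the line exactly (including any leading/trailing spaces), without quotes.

Answer: one star tree rain

Derivation:
After 1 (k): row=0 col=0 char='o'
After 2 (w): row=0 col=4 char='s'
After 3 (h): row=0 col=3 char='_'
After 4 (w): row=0 col=4 char='s'
After 5 (h): row=0 col=3 char='_'
After 6 (0): row=0 col=0 char='o'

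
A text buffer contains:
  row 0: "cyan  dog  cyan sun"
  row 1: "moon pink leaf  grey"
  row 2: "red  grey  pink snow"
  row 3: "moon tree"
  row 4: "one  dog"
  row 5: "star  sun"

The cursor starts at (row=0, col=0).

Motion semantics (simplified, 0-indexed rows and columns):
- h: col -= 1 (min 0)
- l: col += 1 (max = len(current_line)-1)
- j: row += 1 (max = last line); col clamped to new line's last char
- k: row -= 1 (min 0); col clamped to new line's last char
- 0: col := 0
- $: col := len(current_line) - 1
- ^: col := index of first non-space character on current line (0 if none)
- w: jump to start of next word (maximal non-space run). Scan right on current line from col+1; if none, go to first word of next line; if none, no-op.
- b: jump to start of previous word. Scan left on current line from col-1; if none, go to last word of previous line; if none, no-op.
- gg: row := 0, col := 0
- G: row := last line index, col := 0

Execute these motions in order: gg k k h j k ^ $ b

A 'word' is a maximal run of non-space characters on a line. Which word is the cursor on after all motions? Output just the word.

Answer: sun

Derivation:
After 1 (gg): row=0 col=0 char='c'
After 2 (k): row=0 col=0 char='c'
After 3 (k): row=0 col=0 char='c'
After 4 (h): row=0 col=0 char='c'
After 5 (j): row=1 col=0 char='m'
After 6 (k): row=0 col=0 char='c'
After 7 (^): row=0 col=0 char='c'
After 8 ($): row=0 col=18 char='n'
After 9 (b): row=0 col=16 char='s'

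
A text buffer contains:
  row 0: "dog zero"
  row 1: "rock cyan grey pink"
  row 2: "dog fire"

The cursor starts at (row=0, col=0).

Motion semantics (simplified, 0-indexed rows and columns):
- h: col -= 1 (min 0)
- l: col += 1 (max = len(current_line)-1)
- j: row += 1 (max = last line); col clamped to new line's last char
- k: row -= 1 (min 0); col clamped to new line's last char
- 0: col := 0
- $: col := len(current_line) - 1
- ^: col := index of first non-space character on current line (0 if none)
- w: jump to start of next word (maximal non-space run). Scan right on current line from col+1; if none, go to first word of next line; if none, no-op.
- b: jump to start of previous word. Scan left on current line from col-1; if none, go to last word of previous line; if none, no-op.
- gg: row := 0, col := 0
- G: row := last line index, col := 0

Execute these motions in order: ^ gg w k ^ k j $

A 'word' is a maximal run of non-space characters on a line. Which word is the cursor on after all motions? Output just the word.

Answer: pink

Derivation:
After 1 (^): row=0 col=0 char='d'
After 2 (gg): row=0 col=0 char='d'
After 3 (w): row=0 col=4 char='z'
After 4 (k): row=0 col=4 char='z'
After 5 (^): row=0 col=0 char='d'
After 6 (k): row=0 col=0 char='d'
After 7 (j): row=1 col=0 char='r'
After 8 ($): row=1 col=18 char='k'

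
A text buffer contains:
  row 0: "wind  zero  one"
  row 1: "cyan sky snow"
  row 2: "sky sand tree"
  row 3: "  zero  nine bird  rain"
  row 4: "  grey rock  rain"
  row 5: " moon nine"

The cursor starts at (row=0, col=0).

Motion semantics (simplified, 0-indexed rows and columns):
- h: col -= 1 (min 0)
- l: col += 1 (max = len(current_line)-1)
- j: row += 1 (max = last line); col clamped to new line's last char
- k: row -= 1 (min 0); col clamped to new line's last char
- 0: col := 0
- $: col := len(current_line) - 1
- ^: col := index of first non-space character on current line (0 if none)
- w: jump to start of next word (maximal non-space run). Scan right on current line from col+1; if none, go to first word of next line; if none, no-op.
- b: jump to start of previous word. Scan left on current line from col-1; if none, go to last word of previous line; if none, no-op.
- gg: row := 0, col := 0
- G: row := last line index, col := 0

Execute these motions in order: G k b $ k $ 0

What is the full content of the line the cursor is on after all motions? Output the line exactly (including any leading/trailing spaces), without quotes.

After 1 (G): row=5 col=0 char='_'
After 2 (k): row=4 col=0 char='_'
After 3 (b): row=3 col=19 char='r'
After 4 ($): row=3 col=22 char='n'
After 5 (k): row=2 col=12 char='e'
After 6 ($): row=2 col=12 char='e'
After 7 (0): row=2 col=0 char='s'

Answer: sky sand tree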